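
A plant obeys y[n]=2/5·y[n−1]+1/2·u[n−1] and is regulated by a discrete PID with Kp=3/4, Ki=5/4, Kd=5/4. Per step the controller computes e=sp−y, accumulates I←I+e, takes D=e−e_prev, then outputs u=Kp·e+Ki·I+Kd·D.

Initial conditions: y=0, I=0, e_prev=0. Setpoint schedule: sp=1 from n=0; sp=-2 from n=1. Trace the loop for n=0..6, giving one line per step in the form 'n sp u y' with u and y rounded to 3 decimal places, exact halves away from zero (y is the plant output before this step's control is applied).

0 1 3.250 0.000
1 -2 -11.781 1.625
2 -2 11.782 -5.241
3 -2 -22.114 3.795
4 -2 25.272 -9.539
5 -2 -41.640 8.820
6 -2 52.649 -17.292

(exact arithmetic carried between steps; '≈' marks a value shown rounded to 6 d.p. or computed from one; I and e_prev carry over from the previous line; the table rounds u and y to 3 d.p., halves away from zero)
n=0: y=0, sp=1, e=sp−y=1; I=1, D=e−e_prev=1; u=3/4·1+5/4·1+5/4·1=3.25; next y=2/5·0+1/2·3.25=1.625
n=1: y=1.625, sp=-2, e=sp−y=-3.625; I=-2.625, D=e−e_prev=-4.625; u=3/4·(-3.625)+5/4·(-2.625)+5/4·(-4.625)=-11.78125; next y=2/5·1.625+1/2·(-11.78125)=-5.240625
n=2: y=-5.240625, sp=-2, e=sp−y=3.240625; I=0.615625, D=e−e_prev=6.865625; u=3/4·3.240625+5/4·0.615625+5/4·6.865625≈11.782031; next y=2/5·(-5.240625)+1/2·11.782031≈3.794766
n=3: y≈3.794766, sp=-2, e=sp−y≈-5.794766; I≈-5.179141, D=e−e_prev≈-9.035391; u=3/4·(-5.794766)+5/4·(-5.179141)+5/4·(-9.035391)≈-22.114238; next y=2/5·3.794766+1/2·(-22.114238)≈-9.539213
n=4: y≈-9.539213, sp=-2, e=sp−y≈7.539213; I≈2.360072, D=e−e_prev≈13.333979; u=3/4·7.539213+5/4·2.360072+5/4·13.333979≈25.271973; next y=2/5·(-9.539213)+1/2·25.271973≈8.820301
n=5: y≈8.820301, sp=-2, e=sp−y≈-10.820301; I≈-8.460229, D=e−e_prev≈-18.359514; u=3/4·(-10.820301)+5/4·(-8.460229)+5/4·(-18.359514)≈-41.639905; next y=2/5·8.820301+1/2·(-41.639905)≈-17.291832
n=6: y≈-17.291832, sp=-2, e=sp−y≈15.291832; I≈6.831603, D=e−e_prev≈26.112134; u=3/4·15.291832+5/4·6.831603+5/4·26.112134≈52.648545; next y=2/5·(-17.291832)+1/2·52.648545≈19.407540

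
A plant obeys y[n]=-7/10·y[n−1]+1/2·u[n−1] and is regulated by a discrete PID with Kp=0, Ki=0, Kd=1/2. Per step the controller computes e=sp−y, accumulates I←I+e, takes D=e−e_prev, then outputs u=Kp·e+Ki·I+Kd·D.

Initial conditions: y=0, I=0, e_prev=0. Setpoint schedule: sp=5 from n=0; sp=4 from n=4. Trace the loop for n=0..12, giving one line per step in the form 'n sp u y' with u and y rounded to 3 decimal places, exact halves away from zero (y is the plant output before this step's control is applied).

(exact arithmetic carried between steps; '≈' marks a value shown rounded to 6 d.p. or computed from one; I and e_prev carry over from the previous line; the table rounds u and y to 3 d.p., halves away from zero)
n=0: y=0, sp=5, e=sp−y=5; I=5, D=e−e_prev=5; u=0·5+0·5+1/2·5=2.5; next y=-7/10·0+1/2·2.5=1.25
n=1: y=1.25, sp=5, e=sp−y=3.75; I=8.75, D=e−e_prev=-1.25; u=0·3.75+0·8.75+1/2·(-1.25)=-0.625; next y=-7/10·1.25+1/2·(-0.625)=-1.1875
n=2: y=-1.1875, sp=5, e=sp−y=6.1875; I=14.9375, D=e−e_prev=2.4375; u=0·6.1875+0·14.9375+1/2·2.4375=1.21875; next y=-7/10·(-1.1875)+1/2·1.21875=1.440625
n=3: y=1.440625, sp=5, e=sp−y=3.559375; I=18.496875, D=e−e_prev=-2.628125; u=0·3.559375+0·18.496875+1/2·(-2.628125)≈-1.314063; next y=-7/10·1.440625+1/2·(-1.314063)≈-1.665469
n=4: y≈-1.665469, sp=4, e=sp−y≈5.665469; I≈24.162344, D=e−e_prev≈2.106094; u=0·5.665469+0·24.162344+1/2·2.106094≈1.053047; next y=-7/10·(-1.665469)+1/2·1.053047≈1.692352
n=5: y≈1.692352, sp=4, e=sp−y≈2.307648; I≈26.469992, D=e−e_prev≈-3.357820; u=0·2.307648+0·26.469992+1/2·(-3.357820)≈-1.678910; next y=-7/10·1.692352+1/2·(-1.678910)≈-2.024101
n=6: y≈-2.024101, sp=4, e=sp−y≈6.024101; I≈32.494093, D=e−e_prev≈3.716453; u=0·6.024101+0·32.494093+1/2·3.716453≈1.858226; next y=-7/10·(-2.024101)+1/2·1.858226≈2.345984
n=7: y≈2.345984, sp=4, e=sp−y≈1.654016; I≈34.148109, D=e−e_prev≈-4.370085; u=0·1.654016+0·34.148109+1/2·(-4.370085)≈-2.185043; next y=-7/10·2.345984+1/2·(-2.185043)≈-2.734710
n=8: y≈-2.734710, sp=4, e=sp−y≈6.734710; I≈40.882819, D=e−e_prev≈5.080694; u=0·6.734710+0·40.882819+1/2·5.080694≈2.540347; next y=-7/10·(-2.734710)+1/2·2.540347≈3.184471
n=9: y≈3.184471, sp=4, e=sp−y≈0.815529; I≈41.698349, D=e−e_prev≈-5.919181; u=0·0.815529+0·41.698349+1/2·(-5.919181)≈-2.959590; next y=-7/10·3.184471+1/2·(-2.959590)≈-3.708925
n=10: y≈-3.708925, sp=4, e=sp−y≈7.708925; I≈49.407273, D=e−e_prev≈6.893395; u=0·7.708925+0·49.407273+1/2·6.893395≈3.446698; next y=-7/10·(-3.708925)+1/2·3.446698≈4.319596
n=11: y≈4.319596, sp=4, e=sp−y≈-0.319596; I≈49.087677, D=e−e_prev≈-8.028521; u=0·(-0.319596)+0·49.087677+1/2·(-8.028521)≈-4.014260; next y=-7/10·4.319596+1/2·(-4.014260)≈-5.030847
n=12: y≈-5.030847, sp=4, e=sp−y≈9.030847; I≈58.118525, D=e−e_prev≈9.350443; u=0·9.030847+0·58.118525+1/2·9.350443≈4.675222; next y=-7/10·(-5.030847)+1/2·4.675222≈5.859204

0 5 2.500 0.000
1 5 -0.625 1.250
2 5 1.219 -1.188
3 5 -1.314 1.441
4 4 1.053 -1.665
5 4 -1.679 1.692
6 4 1.858 -2.024
7 4 -2.185 2.346
8 4 2.540 -2.735
9 4 -2.960 3.184
10 4 3.447 -3.709
11 4 -4.014 4.320
12 4 4.675 -5.031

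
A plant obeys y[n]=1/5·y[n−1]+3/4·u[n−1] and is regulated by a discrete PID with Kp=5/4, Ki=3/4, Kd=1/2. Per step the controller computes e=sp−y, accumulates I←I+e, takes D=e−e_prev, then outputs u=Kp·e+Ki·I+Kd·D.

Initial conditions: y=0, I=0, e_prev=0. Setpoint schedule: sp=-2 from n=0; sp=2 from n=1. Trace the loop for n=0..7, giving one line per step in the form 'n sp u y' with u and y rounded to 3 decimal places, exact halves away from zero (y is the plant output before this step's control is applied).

0 -2 -5.000 0.000
1 2 13.875 -3.750
2 2 -19.203 9.656
3 2 37.076 -12.471
4 2 -57.594 25.313
5 2 102.428 -38.133
6 2 -167.514 69.194
7 2 288.231 -111.797

(exact arithmetic carried between steps; '≈' marks a value shown rounded to 6 d.p. or computed from one; I and e_prev carry over from the previous line; the table rounds u and y to 3 d.p., halves away from zero)
n=0: y=0, sp=-2, e=sp−y=-2; I=-2, D=e−e_prev=-2; u=5/4·(-2)+3/4·(-2)+1/2·(-2)=-5; next y=1/5·0+3/4·(-5)=-3.75
n=1: y=-3.75, sp=2, e=sp−y=5.75; I=3.75, D=e−e_prev=7.75; u=5/4·5.75+3/4·3.75+1/2·7.75=13.875; next y=1/5·(-3.75)+3/4·13.875=9.65625
n=2: y=9.65625, sp=2, e=sp−y=-7.65625; I=-3.90625, D=e−e_prev=-13.40625; u=5/4·(-7.65625)+3/4·(-3.90625)+1/2·(-13.40625)=-19.203125; next y=1/5·9.65625+3/4·(-19.203125)≈-12.471094
n=3: y≈-12.471094, sp=2, e=sp−y≈14.471094; I≈10.564844, D=e−e_prev≈22.127344; u=5/4·14.471094+3/4·10.564844+1/2·22.127344≈37.076172; next y=1/5·(-12.471094)+3/4·37.076172≈25.312910
n=4: y≈25.312910, sp=2, e=sp−y≈-23.312910; I≈-12.748066, D=e−e_prev≈-37.784004; u=5/4·(-23.312910)+3/4·(-12.748066)+1/2·(-37.784004)≈-57.594189; next y=1/5·25.312910+3/4·(-57.594189)≈-38.133060
n=5: y≈-38.133060, sp=2, e=sp−y≈40.133060; I≈27.384994, D=e−e_prev≈63.445970; u=5/4·40.133060+3/4·27.384994+1/2·63.445970≈102.428055; next y=1/5·(-38.133060)+3/4·102.428055≈69.194430
n=6: y≈69.194430, sp=2, e=sp−y≈-67.194430; I≈-39.809436, D=e−e_prev≈-107.327490; u=5/4·(-67.194430)+3/4·(-39.809436)+1/2·(-107.327490)≈-167.513859; next y=1/5·69.194430+3/4·(-167.513859)≈-111.796508
n=7: y≈-111.796508, sp=2, e=sp−y≈113.796508; I≈73.987072, D=e−e_prev≈180.990938; u=5/4·113.796508+3/4·73.987072+1/2·180.990938≈288.231408; next y=1/5·(-111.796508)+3/4·288.231408≈193.814254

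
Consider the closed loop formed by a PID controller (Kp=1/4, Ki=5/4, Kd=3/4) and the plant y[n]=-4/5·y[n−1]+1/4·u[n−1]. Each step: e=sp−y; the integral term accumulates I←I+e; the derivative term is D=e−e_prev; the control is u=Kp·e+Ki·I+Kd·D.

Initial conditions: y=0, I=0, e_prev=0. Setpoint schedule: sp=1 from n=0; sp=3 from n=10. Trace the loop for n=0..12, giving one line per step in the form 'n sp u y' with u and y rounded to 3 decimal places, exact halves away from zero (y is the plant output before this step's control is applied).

0 1 2.250 0.000
1 1 1.484 0.563
2 1 3.896 -0.079
3 1 2.253 1.037
4 1 5.977 -0.267
5 1 2.141 1.707
6 1 8.448 -0.831
7 1 0.716 2.777
8 1 12.043 -2.042
9 1 -2.814 4.645
10 3 22.540 -4.419
11 3 -7.061 9.170
12 3 36.530 -9.101

(exact arithmetic carried between steps; '≈' marks a value shown rounded to 6 d.p. or computed from one; I and e_prev carry over from the previous line; the table rounds u and y to 3 d.p., halves away from zero)
n=0: y=0, sp=1, e=sp−y=1; I=1, D=e−e_prev=1; u=1/4·1+5/4·1+3/4·1=2.25; next y=-4/5·0+1/4·2.25=0.5625
n=1: y=0.5625, sp=1, e=sp−y=0.4375; I=1.4375, D=e−e_prev=-0.5625; u=1/4·0.4375+5/4·1.4375+3/4·(-0.5625)=1.484375; next y=-4/5·0.5625+1/4·1.484375≈-0.078906
n=2: y≈-0.078906, sp=1, e=sp−y≈1.078906; I≈2.516406, D=e−e_prev≈0.641406; u=1/4·1.078906+5/4·2.516406+3/4·0.641406≈3.896289; next y=-4/5·(-0.078906)+1/4·3.896289≈1.037197
n=3: y≈1.037197, sp=1, e=sp−y≈-0.037197; I≈2.479209, D=e−e_prev≈-1.116104; u=1/4·(-0.037197)+5/4·2.479209+3/4·(-1.116104)≈2.252634; next y=-4/5·1.037197+1/4·2.252634≈-0.266599
n=4: y≈-0.266599, sp=1, e=sp−y≈1.266599; I≈3.745808, D=e−e_prev≈1.303797; u=1/4·1.266599+5/4·3.745808+3/4·1.303797≈5.976757; next y=-4/5·(-0.266599)+1/4·5.976757≈1.707469
n=5: y≈1.707469, sp=1, e=sp−y≈-0.707469; I≈3.038339, D=e−e_prev≈-1.974068; u=1/4·(-0.707469)+5/4·3.038339+3/4·(-1.974068)≈2.140506; next y=-4/5·1.707469+1/4·2.140506≈-0.830848
n=6: y≈-0.830848, sp=1, e=sp−y≈1.830848; I≈4.869188, D=e−e_prev≈2.538317; u=1/4·1.830848+5/4·4.869188+3/4·2.538317≈8.447935; next y=-4/5·(-0.830848)+1/4·8.447935≈2.776663
n=7: y≈2.776663, sp=1, e=sp−y≈-1.776663; I≈3.092525, D=e−e_prev≈-3.607511; u=1/4·(-1.776663)+5/4·3.092525+3/4·(-3.607511)≈0.715858; next y=-4/5·2.776663+1/4·0.715858≈-2.042366
n=8: y≈-2.042366, sp=1, e=sp−y≈3.042366; I≈6.134891, D=e−e_prev≈4.819028; u=1/4·3.042366+5/4·6.134891+3/4·4.819028≈12.043476; next y=-4/5·(-2.042366)+1/4·12.043476≈4.644761
n=9: y≈4.644761, sp=1, e=sp−y≈-3.644761; I≈2.490129, D=e−e_prev≈-6.687127; u=1/4·(-3.644761)+5/4·2.490129+3/4·(-6.687127)≈-2.813874; next y=-4/5·4.644761+1/4·(-2.813874)≈-4.419278
n=10: y≈-4.419278, sp=3, e=sp−y≈7.419278; I≈9.909407, D=e−e_prev≈11.064039; u=1/4·7.419278+5/4·9.909407+3/4·11.064039≈22.539608; next y=-4/5·(-4.419278)+1/4·22.539608≈9.170324
n=11: y≈9.170324, sp=3, e=sp−y≈-6.170324; I≈3.739083, D=e−e_prev≈-13.589602; u=1/4·(-6.170324)+5/4·3.739083+3/4·(-13.589602)≈-7.060928; next y=-4/5·9.170324+1/4·(-7.060928)≈-9.101491
n=12: y≈-9.101491, sp=3, e=sp−y≈12.101491; I≈15.840574, D=e−e_prev≈18.271815; u=1/4·12.101491+5/4·15.840574+3/4·18.271815≈36.529952; next y=-4/5·(-9.101491)+1/4·36.529952≈16.413681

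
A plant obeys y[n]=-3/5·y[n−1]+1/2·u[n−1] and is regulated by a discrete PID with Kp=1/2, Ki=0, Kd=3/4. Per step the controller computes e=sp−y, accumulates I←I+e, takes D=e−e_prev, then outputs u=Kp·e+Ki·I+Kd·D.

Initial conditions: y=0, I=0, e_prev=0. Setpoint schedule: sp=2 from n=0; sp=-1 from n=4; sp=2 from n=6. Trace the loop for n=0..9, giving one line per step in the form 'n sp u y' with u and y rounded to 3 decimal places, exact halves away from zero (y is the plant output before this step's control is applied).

(exact arithmetic carried between steps; '≈' marks a value shown rounded to 6 d.p. or computed from one; I and e_prev carry over from the previous line; the table rounds u and y to 3 d.p., halves away from zero)
n=0: y=0, sp=2, e=sp−y=2; I=2, D=e−e_prev=2; u=1/2·2+0·2+3/4·2=2.5; next y=-3/5·0+1/2·2.5=1.25
n=1: y=1.25, sp=2, e=sp−y=0.75; I=2.75, D=e−e_prev=-1.25; u=1/2·0.75+0·2.75+3/4·(-1.25)=-0.5625; next y=-3/5·1.25+1/2·(-0.5625)=-1.03125
n=2: y=-1.03125, sp=2, e=sp−y=3.03125; I=5.78125, D=e−e_prev=2.28125; u=1/2·3.03125+0·5.78125+3/4·2.28125≈3.226563; next y=-3/5·(-1.03125)+1/2·3.226563≈2.232031
n=3: y≈2.232031, sp=2, e=sp−y≈-0.232031; I≈5.549219, D=e−e_prev≈-3.263281; u=1/2·(-0.232031)+0·5.549219+3/4·(-3.263281)≈-2.563477; next y=-3/5·2.232031+1/2·(-2.563477)≈-2.620957
n=4: y≈-2.620957, sp=-1, e=sp−y≈1.620957; I≈7.170176, D=e−e_prev≈1.852988; u=1/2·1.620957+0·7.170176+3/4·1.852988≈2.200220; next y=-3/5·(-2.620957)+1/2·2.200220≈2.672684
n=5: y≈2.672684, sp=-1, e=sp−y≈-3.672684; I≈3.497492, D=e−e_prev≈-5.293641; u=1/2·(-3.672684)+0·3.497492+3/4·(-5.293641)≈-5.806573; next y=-3/5·2.672684+1/2·(-5.806573)≈-4.506897
n=6: y≈-4.506897, sp=2, e=sp−y≈6.506897; I≈10.004389, D=e−e_prev≈10.179581; u=1/2·6.506897+0·10.004389+3/4·10.179581≈10.888134; next y=-3/5·(-4.506897)+1/2·10.888134≈8.148205
n=7: y≈8.148205, sp=2, e=sp−y≈-6.148205; I≈3.856183, D=e−e_prev≈-12.655102; u=1/2·(-6.148205)+0·3.856183+3/4·(-12.655102)≈-12.565429; next y=-3/5·8.148205+1/2·(-12.565429)≈-11.171638
n=8: y≈-11.171638, sp=2, e=sp−y≈13.171638; I≈17.027821, D=e−e_prev≈19.319843; u=1/2·13.171638+0·17.027821+3/4·19.319843≈21.075701; next y=-3/5·(-11.171638)+1/2·21.075701≈17.240833
n=9: y≈17.240833, sp=2, e=sp−y≈-15.240833; I≈1.786988, D=e−e_prev≈-28.412471; u=1/2·(-15.240833)+0·1.786988+3/4·(-28.412471)≈-28.929770; next y=-3/5·17.240833+1/2·(-28.929770)≈-24.809385

0 2 2.500 0.000
1 2 -0.563 1.250
2 2 3.227 -1.031
3 2 -2.563 2.232
4 -1 2.200 -2.621
5 -1 -5.807 2.673
6 2 10.888 -4.507
7 2 -12.565 8.148
8 2 21.076 -11.172
9 2 -28.930 17.241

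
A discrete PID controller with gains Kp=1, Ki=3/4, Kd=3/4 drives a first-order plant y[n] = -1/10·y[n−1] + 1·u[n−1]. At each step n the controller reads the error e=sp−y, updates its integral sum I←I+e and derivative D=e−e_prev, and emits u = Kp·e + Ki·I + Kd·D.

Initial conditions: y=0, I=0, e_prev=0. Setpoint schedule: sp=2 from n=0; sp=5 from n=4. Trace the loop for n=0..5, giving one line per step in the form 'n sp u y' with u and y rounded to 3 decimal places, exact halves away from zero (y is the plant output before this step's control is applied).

(exact arithmetic carried between steps; '≈' marks a value shown rounded to 6 d.p. or computed from one; I and e_prev carry over from the previous line; the table rounds u and y to 3 d.p., halves away from zero)
n=0: y=0, sp=2, e=sp−y=2; I=2, D=e−e_prev=2; u=1·2+3/4·2+3/4·2=5; next y=-1/10·0+1·5=5
n=1: y=5, sp=2, e=sp−y=-3; I=-1, D=e−e_prev=-5; u=1·(-3)+3/4·(-1)+3/4·(-5)=-7.5; next y=-1/10·5+1·(-7.5)=-8
n=2: y=-8, sp=2, e=sp−y=10; I=9, D=e−e_prev=13; u=1·10+3/4·9+3/4·13=26.5; next y=-1/10·(-8)+1·26.5=27.3
n=3: y=27.3, sp=2, e=sp−y=-25.3; I=-16.3, D=e−e_prev=-35.3; u=1·(-25.3)+3/4·(-16.3)+3/4·(-35.3)=-64; next y=-1/10·27.3+1·(-64)=-66.73
n=4: y=-66.73, sp=5, e=sp−y=71.73; I=55.43, D=e−e_prev=97.03; u=1·71.73+3/4·55.43+3/4·97.03=186.075; next y=-1/10·(-66.73)+1·186.075=192.748
n=5: y=192.748, sp=5, e=sp−y=-187.748; I=-132.318, D=e−e_prev=-259.478; u=1·(-187.748)+3/4·(-132.318)+3/4·(-259.478)=-481.595; next y=-1/10·192.748+1·(-481.595)=-500.8698

0 2 5.000 0.000
1 2 -7.500 5.000
2 2 26.500 -8.000
3 2 -64.000 27.300
4 5 186.075 -66.730
5 5 -481.595 192.748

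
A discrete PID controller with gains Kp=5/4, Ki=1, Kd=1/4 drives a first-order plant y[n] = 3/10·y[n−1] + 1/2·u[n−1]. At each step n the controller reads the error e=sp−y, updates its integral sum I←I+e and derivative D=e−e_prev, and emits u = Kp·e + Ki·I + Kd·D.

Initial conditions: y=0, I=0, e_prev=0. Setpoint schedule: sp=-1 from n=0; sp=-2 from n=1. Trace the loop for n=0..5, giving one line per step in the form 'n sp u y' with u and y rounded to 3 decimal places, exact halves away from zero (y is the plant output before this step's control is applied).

(exact arithmetic carried between steps; '≈' marks a value shown rounded to 6 d.p. or computed from one; I and e_prev carry over from the previous line; the table rounds u and y to 3 d.p., halves away from zero)
n=0: y=0, sp=-1, e=sp−y=-1; I=-1, D=e−e_prev=-1; u=5/4·(-1)+1·(-1)+1/4·(-1)=-2.5; next y=3/10·0+1/2·(-2.5)=-1.25
n=1: y=-1.25, sp=-2, e=sp−y=-0.75; I=-1.75, D=e−e_prev=0.25; u=5/4·(-0.75)+1·(-1.75)+1/4·0.25=-2.625; next y=3/10·(-1.25)+1/2·(-2.625)=-1.6875
n=2: y=-1.6875, sp=-2, e=sp−y=-0.3125; I=-2.0625, D=e−e_prev=0.4375; u=5/4·(-0.3125)+1·(-2.0625)+1/4·0.4375=-2.34375; next y=3/10·(-1.6875)+1/2·(-2.34375)=-1.678125
n=3: y=-1.678125, sp=-2, e=sp−y=-0.321875; I=-2.384375, D=e−e_prev=-0.009375; u=5/4·(-0.321875)+1·(-2.384375)+1/4·(-0.009375)≈-2.789063; next y=3/10·(-1.678125)+1/2·(-2.789063)≈-1.897969
n=4: y≈-1.897969, sp=-2, e=sp−y≈-0.102031; I≈-2.486406, D=e−e_prev≈0.219844; u=5/4·(-0.102031)+1·(-2.486406)+1/4·0.219844≈-2.558984; next y=3/10·(-1.897969)+1/2·(-2.558984)≈-1.848883
n=5: y≈-1.848883, sp=-2, e=sp−y≈-0.151117; I≈-2.637523, D=e−e_prev≈-0.049086; u=5/4·(-0.151117)+1·(-2.637523)+1/4·(-0.049086)≈-2.838691; next y=3/10·(-1.848883)+1/2·(-2.838691)≈-1.974011

0 -1 -2.500 0.000
1 -2 -2.625 -1.250
2 -2 -2.344 -1.688
3 -2 -2.789 -1.678
4 -2 -2.559 -1.898
5 -2 -2.839 -1.849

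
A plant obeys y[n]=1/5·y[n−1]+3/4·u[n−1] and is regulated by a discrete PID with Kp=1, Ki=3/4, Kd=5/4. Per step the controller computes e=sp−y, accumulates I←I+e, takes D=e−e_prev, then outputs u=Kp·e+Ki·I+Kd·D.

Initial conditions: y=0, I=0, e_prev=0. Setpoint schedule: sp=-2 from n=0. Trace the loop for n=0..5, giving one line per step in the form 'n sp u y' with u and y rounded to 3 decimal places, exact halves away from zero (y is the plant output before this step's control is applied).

(exact arithmetic carried between steps; '≈' marks a value shown rounded to 6 d.p. or computed from one; I and e_prev carry over from the previous line; the table rounds u and y to 3 d.p., halves away from zero)
n=0: y=0, sp=-2, e=sp−y=-2; I=-2, D=e−e_prev=-2; u=1·(-2)+3/4·(-2)+5/4·(-2)=-6; next y=1/5·0+3/4·(-6)=-4.5
n=1: y=-4.5, sp=-2, e=sp−y=2.5; I=0.5, D=e−e_prev=4.5; u=1·2.5+3/4·0.5+5/4·4.5=8.5; next y=1/5·(-4.5)+3/4·8.5=5.475
n=2: y=5.475, sp=-2, e=sp−y=-7.475; I=-6.975, D=e−e_prev=-9.975; u=1·(-7.475)+3/4·(-6.975)+5/4·(-9.975)=-25.175; next y=1/5·5.475+3/4·(-25.175)=-17.78625
n=3: y=-17.78625, sp=-2, e=sp−y=15.78625; I=8.81125, D=e−e_prev=23.26125; u=1·15.78625+3/4·8.81125+5/4·23.26125=51.47125; next y=1/5·(-17.78625)+3/4·51.47125≈35.046188
n=4: y≈35.046188, sp=-2, e=sp−y≈-37.046188; I≈-28.234938, D=e−e_prev≈-52.832438; u=1·(-37.046188)+3/4·(-28.234938)+5/4·(-52.832438)≈-124.262938; next y=1/5·35.046188+3/4·(-124.262938)≈-86.187966
n=5: y≈-86.187966, sp=-2, e=sp−y≈84.187966; I≈55.953028, D=e−e_prev≈121.234153; u=1·84.187966+3/4·55.953028+5/4·121.234153≈277.695428; next y=1/5·(-86.187966)+3/4·277.695428≈191.033978

0 -2 -6.000 0.000
1 -2 8.500 -4.500
2 -2 -25.175 5.475
3 -2 51.471 -17.786
4 -2 -124.263 35.046
5 -2 277.695 -86.188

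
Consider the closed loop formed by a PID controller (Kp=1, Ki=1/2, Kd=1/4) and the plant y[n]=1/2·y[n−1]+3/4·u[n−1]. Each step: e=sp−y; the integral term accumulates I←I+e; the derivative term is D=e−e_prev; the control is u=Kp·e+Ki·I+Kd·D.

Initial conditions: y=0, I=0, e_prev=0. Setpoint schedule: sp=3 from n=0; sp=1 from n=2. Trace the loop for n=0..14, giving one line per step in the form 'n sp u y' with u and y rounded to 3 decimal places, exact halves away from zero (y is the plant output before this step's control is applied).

0 3 5.250 0.000
1 3 -0.891 3.938
2 1 0.739 1.301
3 1 0.598 1.205
4 1 0.741 1.051
5 1 0.624 1.081
6 1 0.718 1.008
7 1 0.636 1.043
8 1 0.701 0.998
9 1 0.644 1.025
10 1 0.690 0.995
11 1 0.650 1.015
12 1 0.682 0.995
13 1 0.655 1.009
14 1 0.677 0.996

(exact arithmetic carried between steps; '≈' marks a value shown rounded to 6 d.p. or computed from one; I and e_prev carry over from the previous line; the table rounds u and y to 3 d.p., halves away from zero)
n=0: y=0, sp=3, e=sp−y=3; I=3, D=e−e_prev=3; u=1·3+1/2·3+1/4·3=5.25; next y=1/2·0+3/4·5.25=3.9375
n=1: y=3.9375, sp=3, e=sp−y=-0.9375; I=2.0625, D=e−e_prev=-3.9375; u=1·(-0.9375)+1/2·2.0625+1/4·(-3.9375)=-0.890625; next y=1/2·3.9375+3/4·(-0.890625)≈1.300781
n=2: y≈1.300781, sp=1, e=sp−y≈-0.300781; I≈1.761719, D=e−e_prev≈0.636719; u=1·(-0.300781)+1/2·1.761719+1/4·0.636719≈0.739258; next y=1/2·1.300781+3/4·0.739258≈1.204834
n=3: y≈1.204834, sp=1, e=sp−y≈-0.204834; I≈1.556885, D=e−e_prev≈0.095947; u=1·(-0.204834)+1/2·1.556885+1/4·0.095947≈0.597595; next y=1/2·1.204834+3/4·0.597595≈1.050613
n=4: y≈1.050613, sp=1, e=sp−y≈-0.050613; I≈1.506271, D=e−e_prev≈0.154221; u=1·(-0.050613)+1/2·1.506271+1/4·0.154221≈0.741077; next y=1/2·1.050613+3/4·0.741077≈1.081115
n=5: y≈1.081115, sp=1, e=sp−y≈-0.081115; I≈1.425157, D=e−e_prev≈-0.030501; u=1·(-0.081115)+1/2·1.425157+1/4·(-0.030501)≈0.623838; next y=1/2·1.081115+3/4·0.623838≈1.008436
n=6: y≈1.008436, sp=1, e=sp−y≈-0.008436; I≈1.416721, D=e−e_prev≈0.072679; u=1·(-0.008436)+1/2·1.416721+1/4·0.072679≈0.718094; next y=1/2·1.008436+3/4·0.718094≈1.042788
n=7: y≈1.042788, sp=1, e=sp−y≈-0.042788; I≈1.373932, D=e−e_prev≈-0.034352; u=1·(-0.042788)+1/2·1.373932+1/4·(-0.034352)≈0.635589; next y=1/2·1.042788+3/4·0.635589≈0.998086
n=8: y≈0.998086, sp=1, e=sp−y≈0.001914; I≈1.375846, D=e−e_prev≈0.044702; u=1·0.001914+1/2·1.375846+1/4·0.044702≈0.701012; next y=1/2·0.998086+3/4·0.701012≈1.024802
n=9: y≈1.024802, sp=1, e=sp−y≈-0.024802; I≈1.351044, D=e−e_prev≈-0.026716; u=1·(-0.024802)+1/2·1.351044+1/4·(-0.026716)≈0.644041; next y=1/2·1.024802+3/4·0.644041≈0.995432
n=10: y≈0.995432, sp=1, e=sp−y≈0.004568; I≈1.355612, D=e−e_prev≈0.029371; u=1·0.004568+1/2·1.355612+1/4·0.029371≈0.689717; next y=1/2·0.995432+3/4·0.689717≈1.015004
n=11: y≈1.015004, sp=1, e=sp−y≈-0.015004; I≈1.340608, D=e−e_prev≈-0.019572; u=1·(-0.015004)+1/2·1.340608+1/4·(-0.019572)≈0.650408; next y=1/2·1.015004+3/4·0.650408≈0.995307
n=12: y≈0.995307, sp=1, e=sp−y≈0.004693; I≈1.345301, D=e−e_prev≈0.019696; u=1·0.004693+1/2·1.345301+1/4·0.019696≈0.682267; next y=1/2·0.995307+3/4·0.682267≈1.009354
n=13: y≈1.009354, sp=1, e=sp−y≈-0.009354; I≈1.335947, D=e−e_prev≈-0.014047; u=1·(-0.009354)+1/2·1.335947+1/4·(-0.014047)≈0.655108; next y=1/2·1.009354+3/4·0.655108≈0.996008
n=14: y≈0.996008, sp=1, e=sp−y≈0.003992; I≈1.339939, D=e−e_prev≈0.013346; u=1·0.003992+1/2·1.339939+1/4·0.013346≈0.677298; next y=1/2·0.996008+3/4·0.677298≈1.005978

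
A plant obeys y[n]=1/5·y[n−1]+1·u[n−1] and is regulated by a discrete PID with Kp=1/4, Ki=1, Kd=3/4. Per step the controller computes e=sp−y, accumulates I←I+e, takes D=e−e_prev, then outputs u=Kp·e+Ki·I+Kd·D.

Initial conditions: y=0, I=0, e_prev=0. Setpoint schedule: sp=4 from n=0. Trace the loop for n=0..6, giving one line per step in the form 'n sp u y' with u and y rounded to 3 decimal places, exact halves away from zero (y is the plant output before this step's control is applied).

(exact arithmetic carried between steps; '≈' marks a value shown rounded to 6 d.p. or computed from one; I and e_prev carry over from the previous line; the table rounds u and y to 3 d.p., halves away from zero)
n=0: y=0, sp=4, e=sp−y=4; I=4, D=e−e_prev=4; u=1/4·4+1·4+3/4·4=8; next y=1/5·0+1·8=8
n=1: y=8, sp=4, e=sp−y=-4; I=0, D=e−e_prev=-8; u=1/4·(-4)+1·0+3/4·(-8)=-7; next y=1/5·8+1·(-7)=-5.4
n=2: y=-5.4, sp=4, e=sp−y=9.4; I=9.4, D=e−e_prev=13.4; u=1/4·9.4+1·9.4+3/4·13.4=21.8; next y=1/5·(-5.4)+1·21.8=20.72
n=3: y=20.72, sp=4, e=sp−y=-16.72; I=-7.32, D=e−e_prev=-26.12; u=1/4·(-16.72)+1·(-7.32)+3/4·(-26.12)=-31.09; next y=1/5·20.72+1·(-31.09)=-26.946
n=4: y=-26.946, sp=4, e=sp−y=30.946; I=23.626, D=e−e_prev=47.666; u=1/4·30.946+1·23.626+3/4·47.666=67.112; next y=1/5·(-26.946)+1·67.112=61.7228
n=5: y=61.7228, sp=4, e=sp−y=-57.7228; I=-34.0968, D=e−e_prev=-88.6688; u=1/4·(-57.7228)+1·(-34.0968)+3/4·(-88.6688)=-115.0291; next y=1/5·61.7228+1·(-115.0291)=-102.68454
n=6: y=-102.68454, sp=4, e=sp−y=106.68454; I=72.58774, D=e−e_prev=164.40734; u=1/4·106.68454+1·72.58774+3/4·164.40734=222.56438; next y=1/5·(-102.68454)+1·222.56438=202.027472

0 4 8.000 0.000
1 4 -7.000 8.000
2 4 21.800 -5.400
3 4 -31.090 20.720
4 4 67.112 -26.946
5 4 -115.029 61.723
6 4 222.564 -102.685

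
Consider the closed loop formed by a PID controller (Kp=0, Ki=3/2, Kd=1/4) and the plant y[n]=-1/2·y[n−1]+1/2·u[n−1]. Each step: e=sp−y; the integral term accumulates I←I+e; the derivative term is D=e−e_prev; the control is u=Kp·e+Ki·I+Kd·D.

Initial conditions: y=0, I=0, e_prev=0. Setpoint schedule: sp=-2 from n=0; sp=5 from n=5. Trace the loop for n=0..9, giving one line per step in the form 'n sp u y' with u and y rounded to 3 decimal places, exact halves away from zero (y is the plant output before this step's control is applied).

0 -2 -3.500 0.000
1 -2 -2.938 -1.750
2 -2 -5.773 -0.594
3 -2 -4.101 -2.590
4 -2 -6.925 -0.755
5 5 7.993 -3.085
6 5 2.696 5.539
7 5 16.224 -1.421
8 5 6.189 8.823
9 5 20.760 -1.317

(exact arithmetic carried between steps; '≈' marks a value shown rounded to 6 d.p. or computed from one; I and e_prev carry over from the previous line; the table rounds u and y to 3 d.p., halves away from zero)
n=0: y=0, sp=-2, e=sp−y=-2; I=-2, D=e−e_prev=-2; u=0·(-2)+3/2·(-2)+1/4·(-2)=-3.5; next y=-1/2·0+1/2·(-3.5)=-1.75
n=1: y=-1.75, sp=-2, e=sp−y=-0.25; I=-2.25, D=e−e_prev=1.75; u=0·(-0.25)+3/2·(-2.25)+1/4·1.75=-2.9375; next y=-1/2·(-1.75)+1/2·(-2.9375)=-0.59375
n=2: y=-0.59375, sp=-2, e=sp−y=-1.40625; I=-3.65625, D=e−e_prev=-1.15625; u=0·(-1.40625)+3/2·(-3.65625)+1/4·(-1.15625)≈-5.773438; next y=-1/2·(-0.59375)+1/2·(-5.773438)≈-2.589844
n=3: y≈-2.589844, sp=-2, e=sp−y≈0.589844; I≈-3.066406, D=e−e_prev≈1.996094; u=0·0.589844+3/2·(-3.066406)+1/4·1.996094≈-4.100586; next y=-1/2·(-2.589844)+1/2·(-4.100586)≈-0.755371
n=4: y≈-0.755371, sp=-2, e=sp−y≈-1.244629; I≈-4.311035, D=e−e_prev≈-1.834473; u=0·(-1.244629)+3/2·(-4.311035)+1/4·(-1.834473)≈-6.925171; next y=-1/2·(-0.755371)+1/2·(-6.925171)≈-3.084900
n=5: y≈-3.084900, sp=5, e=sp−y≈8.084900; I≈3.773865, D=e−e_prev≈9.329529; u=0·8.084900+3/2·3.773865+1/4·9.329529≈7.993179; next y=-1/2·(-3.084900)+1/2·7.993179≈5.539040
n=6: y≈5.539040, sp=5, e=sp−y≈-0.539040; I≈3.234825, D=e−e_prev≈-8.623940; u=0·(-0.539040)+3/2·3.234825+1/4·(-8.623940)≈2.696253; next y=-1/2·5.539040+1/2·2.696253≈-1.421393
n=7: y≈-1.421393, sp=5, e=sp−y≈6.421393; I≈9.656219, D=e−e_prev≈6.960433; u=0·6.421393+3/2·9.656219+1/4·6.960433≈16.224436; next y=-1/2·(-1.421393)+1/2·16.224436≈8.822915
n=8: y≈8.822915, sp=5, e=sp−y≈-3.822915; I≈5.833304, D=e−e_prev≈-10.244308; u=0·(-3.822915)+3/2·5.833304+1/4·(-10.244308)≈6.188879; next y=-1/2·8.822915+1/2·6.188879≈-1.317018
n=9: y≈-1.317018, sp=5, e=sp−y≈6.317018; I≈12.150322, D=e−e_prev≈10.139933; u=0·6.317018+3/2·12.150322+1/4·10.139933≈20.760466; next y=-1/2·(-1.317018)+1/2·20.760466≈11.038742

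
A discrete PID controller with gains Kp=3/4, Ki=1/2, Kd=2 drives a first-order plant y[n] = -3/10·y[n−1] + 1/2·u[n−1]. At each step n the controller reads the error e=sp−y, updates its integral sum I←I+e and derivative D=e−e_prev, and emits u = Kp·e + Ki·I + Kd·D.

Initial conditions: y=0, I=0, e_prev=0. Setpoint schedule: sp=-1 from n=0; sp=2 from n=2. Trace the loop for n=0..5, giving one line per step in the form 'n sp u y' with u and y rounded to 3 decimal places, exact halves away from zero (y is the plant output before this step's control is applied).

(exact arithmetic carried between steps; '≈' marks a value shown rounded to 6 d.p. or computed from one; I and e_prev carry over from the previous line; the table rounds u and y to 3 d.p., halves away from zero)
n=0: y=0, sp=-1, e=sp−y=-1; I=-1, D=e−e_prev=-1; u=3/4·(-1)+1/2·(-1)+2·(-1)=-3.25; next y=-3/10·0+1/2·(-3.25)=-1.625
n=1: y=-1.625, sp=-1, e=sp−y=0.625; I=-0.375, D=e−e_prev=1.625; u=3/4·0.625+1/2·(-0.375)+2·1.625=3.53125; next y=-3/10·(-1.625)+1/2·3.53125=2.253125
n=2: y=2.253125, sp=2, e=sp−y=-0.253125; I=-0.628125, D=e−e_prev=-0.878125; u=3/4·(-0.253125)+1/2·(-0.628125)+2·(-0.878125)≈-2.260156; next y=-3/10·2.253125+1/2·(-2.260156)≈-1.806016
n=3: y≈-1.806016, sp=2, e=sp−y≈3.806016; I≈3.177891, D=e−e_prev≈4.059141; u=3/4·3.806016+1/2·3.177891+2·4.059141≈12.561738; next y=-3/10·(-1.806016)+1/2·12.561738≈6.822674
n=4: y≈6.822674, sp=2, e=sp−y≈-4.822674; I≈-1.644783, D=e−e_prev≈-8.628689; u=3/4·(-4.822674)+1/2·(-1.644783)+2·(-8.628689)≈-21.696776; next y=-3/10·6.822674+1/2·(-21.696776)≈-12.895190
n=5: y≈-12.895190, sp=2, e=sp−y≈14.895190; I≈13.250407, D=e−e_prev≈19.717864; u=3/4·14.895190+1/2·13.250407+2·19.717864≈57.232324; next y=-3/10·(-12.895190)+1/2·57.232324≈32.484719

0 -1 -3.250 0.000
1 -1 3.531 -1.625
2 2 -2.260 2.253
3 2 12.562 -1.806
4 2 -21.697 6.823
5 2 57.232 -12.895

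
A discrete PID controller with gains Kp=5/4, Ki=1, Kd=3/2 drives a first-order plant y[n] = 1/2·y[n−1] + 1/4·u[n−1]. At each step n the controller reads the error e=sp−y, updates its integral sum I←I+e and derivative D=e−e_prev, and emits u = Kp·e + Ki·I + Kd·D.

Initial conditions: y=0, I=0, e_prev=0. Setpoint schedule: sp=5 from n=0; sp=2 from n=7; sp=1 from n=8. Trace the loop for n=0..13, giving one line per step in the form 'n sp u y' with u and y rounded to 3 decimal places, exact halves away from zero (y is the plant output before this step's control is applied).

0 5 18.750 0.000
1 5 -1.328 4.688
2 5 16.050 2.012
3 5 3.750 5.018
4 5 14.135 3.447
5 5 6.542 5.257
6 5 12.725 4.264
7 2 -3.213 5.313
8 1 8.772 1.853
9 1 -0.520 3.120
10 1 5.597 1.430
11 1 0.066 2.114
12 1 3.880 1.074
13 1 0.621 1.507

(exact arithmetic carried between steps; '≈' marks a value shown rounded to 6 d.p. or computed from one; I and e_prev carry over from the previous line; the table rounds u and y to 3 d.p., halves away from zero)
n=0: y=0, sp=5, e=sp−y=5; I=5, D=e−e_prev=5; u=5/4·5+1·5+3/2·5=18.75; next y=1/2·0+1/4·18.75=4.6875
n=1: y=4.6875, sp=5, e=sp−y=0.3125; I=5.3125, D=e−e_prev=-4.6875; u=5/4·0.3125+1·5.3125+3/2·(-4.6875)=-1.328125; next y=1/2·4.6875+1/4·(-1.328125)≈2.011719
n=2: y≈2.011719, sp=5, e=sp−y≈2.988281; I≈8.300781, D=e−e_prev≈2.675781; u=5/4·2.988281+1·8.300781+3/2·2.675781≈16.049805; next y=1/2·2.011719+1/4·16.049805≈5.018311
n=3: y≈5.018311, sp=5, e=sp−y≈-0.018311; I≈8.282471, D=e−e_prev≈-3.006592; u=5/4·(-0.018311)+1·8.282471+3/2·(-3.006592)≈3.749695; next y=1/2·5.018311+1/4·3.749695≈3.446579
n=4: y≈3.446579, sp=5, e=sp−y≈1.553421; I≈9.835892, D=e−e_prev≈1.571732; u=5/4·1.553421+1·9.835892+3/2·1.571732≈14.135265; next y=1/2·3.446579+1/4·14.135265≈5.257106
n=5: y≈5.257106, sp=5, e=sp−y≈-0.257106; I≈9.578786, D=e−e_prev≈-1.810527; u=5/4·(-0.257106)+1·9.578786+3/2·(-1.810527)≈6.541613; next y=1/2·5.257106+1/4·6.541613≈4.263956
n=6: y≈4.263956, sp=5, e=sp−y≈0.736044; I≈10.314830, D=e−e_prev≈0.993150; u=5/4·0.736044+1·10.314830+3/2·0.993150≈12.724609; next y=1/2·4.263956+1/4·12.724609≈5.313130
n=7: y≈5.313130, sp=2, e=sp−y≈-3.313130; I≈7.001699, D=e−e_prev≈-4.049174; u=5/4·(-3.313130)+1·7.001699+3/2·(-4.049174)≈-3.213475; next y=1/2·5.313130+1/4·(-3.213475)≈1.853196
n=8: y≈1.853196, sp=1, e=sp−y≈-0.853196; I≈6.148503, D=e−e_prev≈2.459934; u=5/4·(-0.853196)+1·6.148503+3/2·2.459934≈8.771908; next y=1/2·1.853196+1/4·8.771908≈3.119575
n=9: y≈3.119575, sp=1, e=sp−y≈-2.119575; I≈4.028928, D=e−e_prev≈-1.266379; u=5/4·(-2.119575)+1·4.028928+3/2·(-1.266379)≈-0.520110; next y=1/2·3.119575+1/4·(-0.520110)≈1.429760
n=10: y≈1.429760, sp=1, e=sp−y≈-0.429760; I≈3.599167, D=e−e_prev≈1.689815; u=5/4·(-0.429760)+1·3.599167+3/2·1.689815≈5.596690; next y=1/2·1.429760+1/4·5.596690≈2.114053
n=11: y≈2.114053, sp=1, e=sp−y≈-1.114053; I≈2.485115, D=e−e_prev≈-0.684292; u=5/4·(-1.114053)+1·2.485115+3/2·(-0.684292)≈0.066111; next y=1/2·2.114053+1/4·0.066111≈1.073554
n=12: y≈1.073554, sp=1, e=sp−y≈-0.073554; I≈2.411561, D=e−e_prev≈1.040499; u=5/4·(-0.073554)+1·2.411561+3/2·1.040499≈3.880366; next y=1/2·1.073554+1/4·3.880366≈1.506869
n=13: y≈1.506869, sp=1, e=sp−y≈-0.506869; I≈1.904692, D=e−e_prev≈-0.433315; u=5/4·(-0.506869)+1·1.904692+3/2·(-0.433315)≈0.621135; next y=1/2·1.506869+1/4·0.621135≈0.908718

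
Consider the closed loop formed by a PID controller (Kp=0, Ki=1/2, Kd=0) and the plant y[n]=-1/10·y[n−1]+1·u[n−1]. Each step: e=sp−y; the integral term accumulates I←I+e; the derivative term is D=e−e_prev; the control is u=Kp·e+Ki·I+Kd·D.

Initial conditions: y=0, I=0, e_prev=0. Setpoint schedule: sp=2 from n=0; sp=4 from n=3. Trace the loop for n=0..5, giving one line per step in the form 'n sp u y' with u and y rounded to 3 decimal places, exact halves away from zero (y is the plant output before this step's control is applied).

(exact arithmetic carried between steps; '≈' marks a value shown rounded to 6 d.p. or computed from one; I and e_prev carry over from the previous line; the table rounds u and y to 3 d.p., halves away from zero)
n=0: y=0, sp=2, e=sp−y=2; I=2, D=e−e_prev=2; u=0·2+1/2·2+0·2=1; next y=-1/10·0+1·1=1
n=1: y=1, sp=2, e=sp−y=1; I=3, D=e−e_prev=-1; u=0·1+1/2·3+0·(-1)=1.5; next y=-1/10·1+1·1.5=1.4
n=2: y=1.4, sp=2, e=sp−y=0.6; I=3.6, D=e−e_prev=-0.4; u=0·0.6+1/2·3.6+0·(-0.4)=1.8; next y=-1/10·1.4+1·1.8=1.66
n=3: y=1.66, sp=4, e=sp−y=2.34; I=5.94, D=e−e_prev=1.74; u=0·2.34+1/2·5.94+0·1.74=2.97; next y=-1/10·1.66+1·2.97=2.804
n=4: y=2.804, sp=4, e=sp−y=1.196; I=7.136, D=e−e_prev=-1.144; u=0·1.196+1/2·7.136+0·(-1.144)=3.568; next y=-1/10·2.804+1·3.568=3.2876
n=5: y=3.2876, sp=4, e=sp−y=0.7124; I=7.8484, D=e−e_prev=-0.4836; u=0·0.7124+1/2·7.8484+0·(-0.4836)=3.9242; next y=-1/10·3.2876+1·3.9242=3.59544

0 2 1.000 0.000
1 2 1.500 1.000
2 2 1.800 1.400
3 4 2.970 1.660
4 4 3.568 2.804
5 4 3.924 3.288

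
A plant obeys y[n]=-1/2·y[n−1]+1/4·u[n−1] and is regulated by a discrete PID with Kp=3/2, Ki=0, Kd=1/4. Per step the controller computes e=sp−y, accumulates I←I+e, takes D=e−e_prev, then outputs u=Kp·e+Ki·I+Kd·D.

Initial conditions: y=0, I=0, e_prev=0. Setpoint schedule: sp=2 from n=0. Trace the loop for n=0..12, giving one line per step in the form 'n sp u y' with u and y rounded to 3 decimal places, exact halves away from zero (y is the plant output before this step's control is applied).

0 2 3.500 0.000
1 2 1.469 0.875
2 2 3.342 -0.070
3 2 1.459 0.871
4 2 3.341 -0.071
5 2 1.459 0.871
6 2 3.341 -0.071
7 2 1.459 0.871
8 2 3.341 -0.071
9 2 1.459 0.871
10 2 3.341 -0.071
11 2 1.459 0.871
12 2 3.341 -0.071

(exact arithmetic carried between steps; '≈' marks a value shown rounded to 6 d.p. or computed from one; I and e_prev carry over from the previous line; the table rounds u and y to 3 d.p., halves away from zero)
n=0: y=0, sp=2, e=sp−y=2; I=2, D=e−e_prev=2; u=3/2·2+0·2+1/4·2=3.5; next y=-1/2·0+1/4·3.5=0.875
n=1: y=0.875, sp=2, e=sp−y=1.125; I=3.125, D=e−e_prev=-0.875; u=3/2·1.125+0·3.125+1/4·(-0.875)=1.46875; next y=-1/2·0.875+1/4·1.46875≈-0.070313
n=2: y≈-0.070313, sp=2, e=sp−y≈2.070313; I≈5.195313, D=e−e_prev≈0.945313; u=3/2·2.070313+0·5.195313+1/4·0.945313≈3.341797; next y=-1/2·(-0.070313)+1/4·3.341797≈0.870605
n=3: y≈0.870605, sp=2, e=sp−y≈1.129395; I≈6.324707, D=e−e_prev≈-0.940918; u=3/2·1.129395+0·6.324707+1/4·(-0.940918)≈1.458862; next y=-1/2·0.870605+1/4·1.458862≈-0.070587
n=4: y≈-0.070587, sp=2, e=sp−y≈2.070587; I≈8.395294, D=e−e_prev≈0.941193; u=3/2·2.070587+0·8.395294+1/4·0.941193≈3.341179; next y=-1/2·(-0.070587)+1/4·3.341179≈0.870588
n=5: y≈0.870588, sp=2, e=sp−y≈1.129412; I≈9.524706, D=e−e_prev≈-0.941175; u=3/2·1.129412+0·9.524706+1/4·(-0.941175)≈1.458824; next y=-1/2·0.870588+1/4·1.458824≈-0.070588
n=6: y≈-0.070588, sp=2, e=sp−y≈2.070588; I≈11.595294, D=e−e_prev≈0.941177; u=3/2·2.070588+0·11.595294+1/4·0.941177≈3.341176; next y=-1/2·(-0.070588)+1/4·3.341176≈0.870588
n=7: y≈0.870588, sp=2, e=sp−y≈1.129412; I≈12.724706, D=e−e_prev≈-0.941176; u=3/2·1.129412+0·12.724706+1/4·(-0.941176)≈1.458824; next y=-1/2·0.870588+1/4·1.458824≈-0.070588
n=8: y≈-0.070588, sp=2, e=sp−y≈2.070588; I≈14.795294, D=e−e_prev≈0.941176; u=3/2·2.070588+0·14.795294+1/4·0.941176≈3.341176; next y=-1/2·(-0.070588)+1/4·3.341176≈0.870588
n=9: y≈0.870588, sp=2, e=sp−y≈1.129412; I≈15.924706, D=e−e_prev≈-0.941176; u=3/2·1.129412+0·15.924706+1/4·(-0.941176)≈1.458824; next y=-1/2·0.870588+1/4·1.458824≈-0.070588
n=10: y≈-0.070588, sp=2, e=sp−y≈2.070588; I≈17.995294, D=e−e_prev≈0.941176; u=3/2·2.070588+0·17.995294+1/4·0.941176≈3.341176; next y=-1/2·(-0.070588)+1/4·3.341176≈0.870588
n=11: y≈0.870588, sp=2, e=sp−y≈1.129412; I≈19.124706, D=e−e_prev≈-0.941176; u=3/2·1.129412+0·19.124706+1/4·(-0.941176)≈1.458824; next y=-1/2·0.870588+1/4·1.458824≈-0.070588
n=12: y≈-0.070588, sp=2, e=sp−y≈2.070588; I≈21.195294, D=e−e_prev≈0.941176; u=3/2·2.070588+0·21.195294+1/4·0.941176≈3.341176; next y=-1/2·(-0.070588)+1/4·3.341176≈0.870588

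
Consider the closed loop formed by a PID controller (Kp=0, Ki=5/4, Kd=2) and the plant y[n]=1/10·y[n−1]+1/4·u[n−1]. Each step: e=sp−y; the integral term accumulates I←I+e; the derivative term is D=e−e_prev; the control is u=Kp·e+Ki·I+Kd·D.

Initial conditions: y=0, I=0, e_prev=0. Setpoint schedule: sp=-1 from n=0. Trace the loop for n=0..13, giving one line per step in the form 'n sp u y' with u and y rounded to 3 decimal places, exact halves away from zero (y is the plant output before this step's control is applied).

(exact arithmetic carried between steps; '≈' marks a value shown rounded to 6 d.p. or computed from one; I and e_prev carry over from the previous line; the table rounds u and y to 3 d.p., halves away from zero)
n=0: y=0, sp=-1, e=sp−y=-1; I=-1, D=e−e_prev=-1; u=0·(-1)+5/4·(-1)+2·(-1)=-3.25; next y=1/10·0+1/4·(-3.25)=-0.8125
n=1: y=-0.8125, sp=-1, e=sp−y=-0.1875; I=-1.1875, D=e−e_prev=0.8125; u=0·(-0.1875)+5/4·(-1.1875)+2·0.8125=0.140625; next y=1/10·(-0.8125)+1/4·0.140625≈-0.046094
n=2: y≈-0.046094, sp=-1, e=sp−y≈-0.953906; I≈-2.141406, D=e−e_prev≈-0.766406; u=0·(-0.953906)+5/4·(-2.141406)+2·(-0.766406)≈-4.209570; next y=1/10·(-0.046094)+1/4·(-4.209570)≈-1.057002
n=3: y≈-1.057002, sp=-1, e=sp−y≈0.057002; I≈-2.084404, D=e−e_prev≈1.010908; u=0·0.057002+5/4·(-2.084404)+2·1.010908≈-0.583689; next y=1/10·(-1.057002)+1/4·(-0.583689)≈-0.251622
n=4: y≈-0.251622, sp=-1, e=sp−y≈-0.748378; I≈-2.832782, D=e−e_prev≈-0.805380; u=0·(-0.748378)+5/4·(-2.832782)+2·(-0.805380)≈-5.151736; next y=1/10·(-0.251622)+1/4·(-5.151736)≈-1.313096
n=5: y≈-1.313096, sp=-1, e=sp−y≈0.313096; I≈-2.519686, D=e−e_prev≈1.061474; u=0·0.313096+5/4·(-2.519686)+2·1.061474≈-1.026659; next y=1/10·(-1.313096)+1/4·(-1.026659)≈-0.387974
n=6: y≈-0.387974, sp=-1, e=sp−y≈-0.612026; I≈-3.131711, D=e−e_prev≈-0.925122; u=0·(-0.612026)+5/4·(-3.131711)+2·(-0.925122)≈-5.764883; next y=1/10·(-0.387974)+1/4·(-5.764883)≈-1.480018
n=7: y≈-1.480018, sp=-1, e=sp−y≈0.480018; I≈-2.651693, D=e−e_prev≈1.092044; u=0·0.480018+5/4·(-2.651693)+2·1.092044≈-1.130529; next y=1/10·(-1.480018)+1/4·(-1.130529)≈-0.430634
n=8: y≈-0.430634, sp=-1, e=sp−y≈-0.569366; I≈-3.221059, D=e−e_prev≈-1.049384; u=0·(-0.569366)+5/4·(-3.221059)+2·(-1.049384)≈-6.125092; next y=1/10·(-0.430634)+1/4·(-6.125092)≈-1.574336
n=9: y≈-1.574336, sp=-1, e=sp−y≈0.574336; I≈-2.646723, D=e−e_prev≈1.143702; u=0·0.574336+5/4·(-2.646723)+2·1.143702≈-1.020998; next y=1/10·(-1.574336)+1/4·(-1.020998)≈-0.412683
n=10: y≈-0.412683, sp=-1, e=sp−y≈-0.587317; I≈-3.234039, D=e−e_prev≈-1.161653; u=0·(-0.587317)+5/4·(-3.234039)+2·(-1.161653)≈-6.365855; next y=1/10·(-0.412683)+1/4·(-6.365855)≈-1.632732
n=11: y≈-1.632732, sp=-1, e=sp−y≈0.632732; I≈-2.601307, D=e−e_prev≈1.220049; u=0·0.632732+5/4·(-2.601307)+2·1.220049≈-0.811536; next y=1/10·(-1.632732)+1/4·(-0.811536)≈-0.366157
n=12: y≈-0.366157, sp=-1, e=sp−y≈-0.633843; I≈-3.235150, D=e−e_prev≈-1.266575; u=0·(-0.633843)+5/4·(-3.235150)+2·(-1.266575)≈-6.577087; next y=1/10·(-0.366157)+1/4·(-6.577087)≈-1.680888
n=13: y≈-1.680888, sp=-1, e=sp−y≈0.680888; I≈-2.554262, D=e−e_prev≈1.314730; u=0·0.680888+5/4·(-2.554262)+2·1.314730≈-0.563367; next y=1/10·(-1.680888)+1/4·(-0.563367)≈-0.308931

0 -1 -3.250 0.000
1 -1 0.141 -0.813
2 -1 -4.210 -0.046
3 -1 -0.584 -1.057
4 -1 -5.152 -0.252
5 -1 -1.027 -1.313
6 -1 -5.765 -0.388
7 -1 -1.131 -1.480
8 -1 -6.125 -0.431
9 -1 -1.021 -1.574
10 -1 -6.366 -0.413
11 -1 -0.812 -1.633
12 -1 -6.577 -0.366
13 -1 -0.563 -1.681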